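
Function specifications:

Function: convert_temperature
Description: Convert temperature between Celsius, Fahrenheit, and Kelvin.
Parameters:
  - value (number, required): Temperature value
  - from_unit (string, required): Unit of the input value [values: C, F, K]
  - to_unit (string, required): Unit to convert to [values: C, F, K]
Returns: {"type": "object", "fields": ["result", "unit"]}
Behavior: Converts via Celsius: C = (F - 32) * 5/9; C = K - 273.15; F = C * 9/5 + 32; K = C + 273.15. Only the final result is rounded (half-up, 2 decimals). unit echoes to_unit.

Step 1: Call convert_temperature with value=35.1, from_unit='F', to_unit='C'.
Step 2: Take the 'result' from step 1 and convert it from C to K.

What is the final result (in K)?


Step 1: convert_temperature(value=35.1, from_unit=F, to_unit=C)
  To C: (35.1 - 32) * 5/9 = 1.722222
  Target is C: 1.722222
  Round to 2 decimals: 1.72
  -> result = 1.72 C
Step 2: convert_temperature(value=1.72, from_unit=C, to_unit=K)
  Input already in C: 1.72
  To K: 1.72 + 273.15 = 274.87
  Round to 2 decimals: 274.87
  -> result = 274.87 K
274.87 K


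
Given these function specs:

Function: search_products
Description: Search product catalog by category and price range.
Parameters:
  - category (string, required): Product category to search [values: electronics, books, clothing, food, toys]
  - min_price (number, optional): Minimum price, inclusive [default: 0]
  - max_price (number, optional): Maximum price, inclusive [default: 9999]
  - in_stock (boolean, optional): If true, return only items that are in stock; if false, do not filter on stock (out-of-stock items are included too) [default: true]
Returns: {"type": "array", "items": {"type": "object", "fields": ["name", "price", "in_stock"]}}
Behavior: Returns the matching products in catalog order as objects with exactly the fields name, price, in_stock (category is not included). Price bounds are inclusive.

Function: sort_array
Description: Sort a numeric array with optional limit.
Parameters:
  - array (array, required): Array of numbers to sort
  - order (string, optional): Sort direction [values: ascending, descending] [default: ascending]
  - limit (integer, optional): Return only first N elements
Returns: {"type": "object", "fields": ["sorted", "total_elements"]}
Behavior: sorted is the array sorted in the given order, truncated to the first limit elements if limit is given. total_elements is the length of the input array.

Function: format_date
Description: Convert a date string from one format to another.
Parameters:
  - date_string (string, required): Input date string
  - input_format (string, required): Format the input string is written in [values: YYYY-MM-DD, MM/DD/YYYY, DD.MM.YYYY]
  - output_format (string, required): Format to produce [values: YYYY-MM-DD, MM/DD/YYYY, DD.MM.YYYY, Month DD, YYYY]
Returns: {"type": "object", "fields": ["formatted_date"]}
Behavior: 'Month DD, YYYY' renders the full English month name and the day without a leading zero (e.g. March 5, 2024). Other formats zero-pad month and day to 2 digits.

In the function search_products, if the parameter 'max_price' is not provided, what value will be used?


The search_products spec declares:
  - max_price (number, optional): Maximum price, inclusive [default: 9999]
Default:
9999


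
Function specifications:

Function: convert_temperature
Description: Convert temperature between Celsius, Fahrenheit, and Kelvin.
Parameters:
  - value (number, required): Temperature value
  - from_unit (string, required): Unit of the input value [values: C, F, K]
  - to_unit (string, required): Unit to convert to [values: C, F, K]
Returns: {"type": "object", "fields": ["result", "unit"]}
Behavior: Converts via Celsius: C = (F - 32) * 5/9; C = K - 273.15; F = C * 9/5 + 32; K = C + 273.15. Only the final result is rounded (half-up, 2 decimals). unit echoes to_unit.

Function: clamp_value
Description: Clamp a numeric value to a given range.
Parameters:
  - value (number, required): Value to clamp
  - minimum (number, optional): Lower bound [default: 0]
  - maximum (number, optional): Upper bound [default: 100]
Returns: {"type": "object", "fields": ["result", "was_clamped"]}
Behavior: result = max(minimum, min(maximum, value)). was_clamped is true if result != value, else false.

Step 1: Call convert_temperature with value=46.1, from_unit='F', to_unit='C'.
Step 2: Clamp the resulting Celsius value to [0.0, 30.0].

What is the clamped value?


Step 1: convert_temperature(value=46.1, from_unit=F, to_unit=C)
  To C: (46.1 - 32) * 5/9 = 7.833333
  Target is C: 7.833333
  Round to 2 decimals: 7.83
  -> result = 7.83 C
Step 2: clamp_value(value=7.83, minimum=0.0, maximum=30.0)
  result = max(0.0, min(30.0, 7.83)) = max(0.0, 7.83) = 7.83
  was_clamped = (7.83 != 7.83) = false
  -> result = 7.83
7.83


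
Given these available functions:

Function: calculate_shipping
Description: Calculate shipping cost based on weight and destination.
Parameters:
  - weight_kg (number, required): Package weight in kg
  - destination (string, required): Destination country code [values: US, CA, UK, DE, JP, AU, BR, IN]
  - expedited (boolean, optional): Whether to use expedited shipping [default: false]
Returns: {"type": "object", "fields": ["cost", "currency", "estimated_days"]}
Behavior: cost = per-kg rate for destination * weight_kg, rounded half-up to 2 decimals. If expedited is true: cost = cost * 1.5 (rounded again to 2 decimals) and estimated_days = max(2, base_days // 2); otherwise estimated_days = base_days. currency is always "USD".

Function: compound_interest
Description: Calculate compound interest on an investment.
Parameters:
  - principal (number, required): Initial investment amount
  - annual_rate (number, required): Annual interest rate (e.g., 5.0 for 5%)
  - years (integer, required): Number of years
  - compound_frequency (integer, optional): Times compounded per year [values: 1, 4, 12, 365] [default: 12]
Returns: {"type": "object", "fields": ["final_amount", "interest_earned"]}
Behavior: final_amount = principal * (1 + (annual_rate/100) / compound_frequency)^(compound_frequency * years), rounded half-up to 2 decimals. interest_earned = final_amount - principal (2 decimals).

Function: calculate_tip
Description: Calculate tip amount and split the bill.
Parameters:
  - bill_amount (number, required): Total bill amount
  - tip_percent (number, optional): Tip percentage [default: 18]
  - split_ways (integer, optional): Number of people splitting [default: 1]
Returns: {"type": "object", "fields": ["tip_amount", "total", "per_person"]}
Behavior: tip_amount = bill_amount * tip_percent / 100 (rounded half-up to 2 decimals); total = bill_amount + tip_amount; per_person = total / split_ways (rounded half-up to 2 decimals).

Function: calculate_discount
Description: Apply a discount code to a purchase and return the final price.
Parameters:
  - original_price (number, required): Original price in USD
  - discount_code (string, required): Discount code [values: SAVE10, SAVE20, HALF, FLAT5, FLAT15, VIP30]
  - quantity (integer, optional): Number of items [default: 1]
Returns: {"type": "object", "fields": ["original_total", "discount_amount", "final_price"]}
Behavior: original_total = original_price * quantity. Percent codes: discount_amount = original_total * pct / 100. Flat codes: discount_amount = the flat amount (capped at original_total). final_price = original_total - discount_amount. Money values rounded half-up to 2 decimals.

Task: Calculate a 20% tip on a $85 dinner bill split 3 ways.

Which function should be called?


The task needs a function whose description is: Calculate tip amount and split the bill.
calculate_tip


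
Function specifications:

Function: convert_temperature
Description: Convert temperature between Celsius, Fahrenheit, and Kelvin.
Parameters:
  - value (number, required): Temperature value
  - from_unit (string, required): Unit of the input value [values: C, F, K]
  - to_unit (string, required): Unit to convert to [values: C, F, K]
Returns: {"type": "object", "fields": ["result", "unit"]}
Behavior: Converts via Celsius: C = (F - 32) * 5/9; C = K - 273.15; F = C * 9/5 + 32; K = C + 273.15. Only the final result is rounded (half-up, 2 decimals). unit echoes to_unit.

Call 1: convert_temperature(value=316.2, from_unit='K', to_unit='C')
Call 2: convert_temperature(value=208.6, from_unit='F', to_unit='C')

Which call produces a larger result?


Call 1:
  To C: 316.2 - 273.15 = 43.05
  Target is C: 43.05
  Round to 2 decimals: 43.05
  -> 43.05 C
Call 2:
  To C: (208.6 - 32) * 5/9 = 98.111111
  Target is C: 98.111111
  Round to 2 decimals: 98.11
  -> 98.11 C
Call 2 (98.11 C)


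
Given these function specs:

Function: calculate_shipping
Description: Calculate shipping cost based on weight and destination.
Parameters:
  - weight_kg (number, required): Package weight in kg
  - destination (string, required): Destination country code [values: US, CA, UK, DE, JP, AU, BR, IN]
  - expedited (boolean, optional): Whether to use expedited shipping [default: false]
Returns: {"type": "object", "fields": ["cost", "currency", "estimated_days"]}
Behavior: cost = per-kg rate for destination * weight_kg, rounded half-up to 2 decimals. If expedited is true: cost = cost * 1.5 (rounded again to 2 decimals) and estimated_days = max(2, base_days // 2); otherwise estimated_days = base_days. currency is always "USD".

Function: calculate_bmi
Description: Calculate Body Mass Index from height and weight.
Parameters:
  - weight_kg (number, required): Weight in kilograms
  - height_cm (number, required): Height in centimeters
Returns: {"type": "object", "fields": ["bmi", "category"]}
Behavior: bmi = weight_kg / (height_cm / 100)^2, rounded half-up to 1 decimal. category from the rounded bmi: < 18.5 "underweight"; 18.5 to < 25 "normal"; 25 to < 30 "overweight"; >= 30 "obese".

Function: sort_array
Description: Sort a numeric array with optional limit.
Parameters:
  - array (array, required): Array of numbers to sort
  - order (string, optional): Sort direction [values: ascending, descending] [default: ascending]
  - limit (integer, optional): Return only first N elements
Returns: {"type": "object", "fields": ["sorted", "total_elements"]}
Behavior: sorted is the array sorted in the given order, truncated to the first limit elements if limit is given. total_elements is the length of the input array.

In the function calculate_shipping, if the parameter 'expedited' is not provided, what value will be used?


The calculate_shipping spec declares:
  - expedited (boolean, optional): Whether to use expedited shipping [default: false]
Default:
false


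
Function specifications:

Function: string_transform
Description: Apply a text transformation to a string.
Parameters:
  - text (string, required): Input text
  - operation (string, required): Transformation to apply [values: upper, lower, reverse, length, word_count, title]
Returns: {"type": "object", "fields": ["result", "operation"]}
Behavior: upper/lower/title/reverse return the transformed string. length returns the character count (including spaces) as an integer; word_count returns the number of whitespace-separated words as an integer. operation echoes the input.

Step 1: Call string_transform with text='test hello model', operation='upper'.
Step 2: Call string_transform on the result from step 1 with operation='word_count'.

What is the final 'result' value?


Step 1: string_transform(text='test hello model', operation='upper')
  -> result = 'TEST HELLO MODEL'
Step 2: string_transform(text='TEST HELLO MODEL', operation='word_count')
  words: TEST, HELLO, MODEL -> 3
  -> result = 3
3


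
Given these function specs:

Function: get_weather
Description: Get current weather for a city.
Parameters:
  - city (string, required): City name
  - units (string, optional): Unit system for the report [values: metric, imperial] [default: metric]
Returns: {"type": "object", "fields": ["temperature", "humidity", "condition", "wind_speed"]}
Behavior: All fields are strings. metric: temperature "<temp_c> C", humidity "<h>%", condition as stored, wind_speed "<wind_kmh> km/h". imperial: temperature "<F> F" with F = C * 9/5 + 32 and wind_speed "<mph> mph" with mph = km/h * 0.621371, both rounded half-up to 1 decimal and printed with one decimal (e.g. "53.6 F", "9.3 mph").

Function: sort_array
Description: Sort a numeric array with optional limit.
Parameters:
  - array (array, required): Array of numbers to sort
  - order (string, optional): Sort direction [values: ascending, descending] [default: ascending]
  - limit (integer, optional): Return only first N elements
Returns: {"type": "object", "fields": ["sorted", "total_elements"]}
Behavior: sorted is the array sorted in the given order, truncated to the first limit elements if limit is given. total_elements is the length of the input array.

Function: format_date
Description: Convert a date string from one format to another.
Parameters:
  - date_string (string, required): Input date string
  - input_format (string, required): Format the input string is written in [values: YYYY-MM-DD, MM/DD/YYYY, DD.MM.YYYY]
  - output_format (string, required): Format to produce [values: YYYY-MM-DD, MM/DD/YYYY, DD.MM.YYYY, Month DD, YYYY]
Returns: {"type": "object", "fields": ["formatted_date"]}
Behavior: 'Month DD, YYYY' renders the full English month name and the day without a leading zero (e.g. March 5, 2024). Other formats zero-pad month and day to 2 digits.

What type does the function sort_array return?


The sort_array spec declares Returns: {"type": "object", "fields": ["sorted", "total_elements"]}
Type:
object


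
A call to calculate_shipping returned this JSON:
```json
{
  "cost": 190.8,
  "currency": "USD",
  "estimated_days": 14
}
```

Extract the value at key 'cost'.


190.8


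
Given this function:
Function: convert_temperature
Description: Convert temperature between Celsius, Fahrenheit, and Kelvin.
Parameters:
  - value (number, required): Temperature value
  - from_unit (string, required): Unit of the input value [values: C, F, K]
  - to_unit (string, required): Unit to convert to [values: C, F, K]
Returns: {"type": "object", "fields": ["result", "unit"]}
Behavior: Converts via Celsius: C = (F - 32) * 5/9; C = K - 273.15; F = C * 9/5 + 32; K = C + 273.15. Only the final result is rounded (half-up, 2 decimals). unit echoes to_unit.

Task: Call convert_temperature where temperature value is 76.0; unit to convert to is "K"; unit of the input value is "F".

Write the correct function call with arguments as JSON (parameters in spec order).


Mapping each described value to its parameter name:
  'Temperature value' -> value = 76.0
  'Unit to convert to' -> to_unit = "K"
  'Unit of the input value' -> from_unit = "F"
convert_temperature({"value": 76.0, "from_unit": "F", "to_unit": "K"})


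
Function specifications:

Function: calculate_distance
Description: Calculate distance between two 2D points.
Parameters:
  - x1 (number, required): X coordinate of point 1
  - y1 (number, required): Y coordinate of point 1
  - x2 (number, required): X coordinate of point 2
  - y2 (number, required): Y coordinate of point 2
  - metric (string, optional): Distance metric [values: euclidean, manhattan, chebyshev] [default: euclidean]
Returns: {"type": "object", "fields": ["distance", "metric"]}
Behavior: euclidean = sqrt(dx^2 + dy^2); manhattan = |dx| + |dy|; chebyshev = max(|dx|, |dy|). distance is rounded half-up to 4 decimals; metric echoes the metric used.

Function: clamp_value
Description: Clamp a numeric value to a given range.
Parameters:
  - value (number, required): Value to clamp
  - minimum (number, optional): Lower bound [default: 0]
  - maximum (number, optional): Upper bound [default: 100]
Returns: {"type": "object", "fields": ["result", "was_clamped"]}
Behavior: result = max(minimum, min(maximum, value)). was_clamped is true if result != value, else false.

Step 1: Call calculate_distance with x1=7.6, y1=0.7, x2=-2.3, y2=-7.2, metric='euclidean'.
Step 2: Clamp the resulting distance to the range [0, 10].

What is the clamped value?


Step 1: calculate_distance (euclidean)
  |dx| = |-2.3 - 7.6| = 9.9; |dy| = |-7.2 - 0.7| = 7.9
  euclidean: sqrt(9.9^2 + 7.9^2) = sqrt(160.42) = 12.665702
  Round to 4 decimals: 12.6657
  -> distance = 12.6657
Step 2: clamp_value(value=12.6657, minimum=0, maximum=10)
  result = max(0, min(10, 12.6657)) = max(0, 10) = 10
  was_clamped = (10 != 12.6657) = true
  -> result = 10
10


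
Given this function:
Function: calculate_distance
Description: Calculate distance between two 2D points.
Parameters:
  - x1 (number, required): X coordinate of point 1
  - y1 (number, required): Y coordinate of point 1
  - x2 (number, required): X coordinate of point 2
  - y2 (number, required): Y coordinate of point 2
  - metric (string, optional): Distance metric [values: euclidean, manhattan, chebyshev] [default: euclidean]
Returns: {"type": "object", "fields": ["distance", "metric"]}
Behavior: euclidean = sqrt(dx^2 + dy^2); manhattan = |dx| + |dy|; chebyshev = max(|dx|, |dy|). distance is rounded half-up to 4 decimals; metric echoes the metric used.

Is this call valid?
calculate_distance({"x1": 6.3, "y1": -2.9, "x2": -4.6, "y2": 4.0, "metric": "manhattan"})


Checking all required parameters present and types match... All valid.
Valid


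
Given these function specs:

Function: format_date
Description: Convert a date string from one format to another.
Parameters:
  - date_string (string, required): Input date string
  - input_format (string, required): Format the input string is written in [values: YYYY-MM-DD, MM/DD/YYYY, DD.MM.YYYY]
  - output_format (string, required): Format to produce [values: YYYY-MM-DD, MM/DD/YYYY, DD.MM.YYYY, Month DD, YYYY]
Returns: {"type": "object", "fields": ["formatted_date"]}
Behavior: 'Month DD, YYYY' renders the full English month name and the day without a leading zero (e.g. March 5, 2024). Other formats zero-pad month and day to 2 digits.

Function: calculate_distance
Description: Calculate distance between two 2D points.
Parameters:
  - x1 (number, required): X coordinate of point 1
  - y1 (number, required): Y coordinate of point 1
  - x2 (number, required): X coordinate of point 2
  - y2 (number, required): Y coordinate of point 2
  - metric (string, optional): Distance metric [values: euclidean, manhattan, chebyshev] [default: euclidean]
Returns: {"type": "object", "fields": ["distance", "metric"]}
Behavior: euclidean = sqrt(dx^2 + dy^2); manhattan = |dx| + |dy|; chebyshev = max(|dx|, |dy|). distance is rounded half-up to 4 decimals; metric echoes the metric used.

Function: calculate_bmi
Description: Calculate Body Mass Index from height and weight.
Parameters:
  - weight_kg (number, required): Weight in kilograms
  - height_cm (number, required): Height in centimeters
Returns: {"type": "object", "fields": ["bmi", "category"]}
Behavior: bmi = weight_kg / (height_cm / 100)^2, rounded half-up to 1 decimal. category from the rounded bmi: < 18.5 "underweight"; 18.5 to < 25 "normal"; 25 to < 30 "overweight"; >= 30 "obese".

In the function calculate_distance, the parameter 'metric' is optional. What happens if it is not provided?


The calculate_distance spec declares:
  - metric (string, optional): Distance metric [values: euclidean, manhattan, chebyshev] [default: euclidean]
It defaults to euclidean


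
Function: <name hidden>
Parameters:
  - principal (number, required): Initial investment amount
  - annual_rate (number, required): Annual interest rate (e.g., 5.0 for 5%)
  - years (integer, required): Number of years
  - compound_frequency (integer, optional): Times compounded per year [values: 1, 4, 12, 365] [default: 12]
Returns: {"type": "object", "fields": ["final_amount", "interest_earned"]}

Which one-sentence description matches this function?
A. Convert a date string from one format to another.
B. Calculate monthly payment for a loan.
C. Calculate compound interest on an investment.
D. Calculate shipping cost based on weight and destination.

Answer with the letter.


Parameters principal, annual_rate, years, compound_frequency and return ["final_amount", "interest_earned"] fit: Calculate compound interest on an investment.
C


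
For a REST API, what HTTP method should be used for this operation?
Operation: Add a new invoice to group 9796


GET = read, POST = create, PUT = update/replace, DELETE = remove
This operation is a create.
POST


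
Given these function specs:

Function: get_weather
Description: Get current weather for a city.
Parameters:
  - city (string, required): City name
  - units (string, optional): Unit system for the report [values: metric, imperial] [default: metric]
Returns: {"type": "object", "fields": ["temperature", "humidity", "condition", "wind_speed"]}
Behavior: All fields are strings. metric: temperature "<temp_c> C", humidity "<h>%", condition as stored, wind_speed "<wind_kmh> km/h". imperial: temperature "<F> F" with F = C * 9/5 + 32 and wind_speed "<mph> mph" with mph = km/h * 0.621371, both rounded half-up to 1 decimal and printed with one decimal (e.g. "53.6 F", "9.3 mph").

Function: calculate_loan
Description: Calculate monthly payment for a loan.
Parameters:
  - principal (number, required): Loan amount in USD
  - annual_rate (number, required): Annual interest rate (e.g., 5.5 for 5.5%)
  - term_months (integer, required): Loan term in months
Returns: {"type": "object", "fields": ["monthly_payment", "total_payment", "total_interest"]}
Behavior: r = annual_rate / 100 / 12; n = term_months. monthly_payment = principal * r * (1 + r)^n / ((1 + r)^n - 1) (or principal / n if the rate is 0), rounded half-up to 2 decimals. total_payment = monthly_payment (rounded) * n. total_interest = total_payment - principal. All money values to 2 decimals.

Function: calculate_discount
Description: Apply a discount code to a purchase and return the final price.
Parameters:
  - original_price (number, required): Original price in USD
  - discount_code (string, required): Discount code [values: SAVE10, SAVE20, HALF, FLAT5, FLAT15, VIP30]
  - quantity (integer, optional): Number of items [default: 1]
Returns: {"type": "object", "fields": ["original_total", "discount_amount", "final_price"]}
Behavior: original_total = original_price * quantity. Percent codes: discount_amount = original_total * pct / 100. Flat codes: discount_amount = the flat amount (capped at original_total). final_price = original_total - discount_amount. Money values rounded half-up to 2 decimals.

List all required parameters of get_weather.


Parameters of get_weather and their required/optional flag:
  city: required
  units: optional
city


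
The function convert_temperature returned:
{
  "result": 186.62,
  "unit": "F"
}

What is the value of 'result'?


186.62


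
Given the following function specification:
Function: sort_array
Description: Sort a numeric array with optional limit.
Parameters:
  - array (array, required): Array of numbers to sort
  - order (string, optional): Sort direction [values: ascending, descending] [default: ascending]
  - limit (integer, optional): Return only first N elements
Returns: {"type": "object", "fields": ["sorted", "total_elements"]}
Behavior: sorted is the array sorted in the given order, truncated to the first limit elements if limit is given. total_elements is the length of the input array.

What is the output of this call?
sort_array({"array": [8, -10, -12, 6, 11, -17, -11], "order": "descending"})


sorted descending: [11, 8, 6, -10, -11, -12, -17]
total_elements = len(input) = 7
Output:
{"sorted": [11, 8, 6, -10, -11, -12, -17], "total_elements": 7}


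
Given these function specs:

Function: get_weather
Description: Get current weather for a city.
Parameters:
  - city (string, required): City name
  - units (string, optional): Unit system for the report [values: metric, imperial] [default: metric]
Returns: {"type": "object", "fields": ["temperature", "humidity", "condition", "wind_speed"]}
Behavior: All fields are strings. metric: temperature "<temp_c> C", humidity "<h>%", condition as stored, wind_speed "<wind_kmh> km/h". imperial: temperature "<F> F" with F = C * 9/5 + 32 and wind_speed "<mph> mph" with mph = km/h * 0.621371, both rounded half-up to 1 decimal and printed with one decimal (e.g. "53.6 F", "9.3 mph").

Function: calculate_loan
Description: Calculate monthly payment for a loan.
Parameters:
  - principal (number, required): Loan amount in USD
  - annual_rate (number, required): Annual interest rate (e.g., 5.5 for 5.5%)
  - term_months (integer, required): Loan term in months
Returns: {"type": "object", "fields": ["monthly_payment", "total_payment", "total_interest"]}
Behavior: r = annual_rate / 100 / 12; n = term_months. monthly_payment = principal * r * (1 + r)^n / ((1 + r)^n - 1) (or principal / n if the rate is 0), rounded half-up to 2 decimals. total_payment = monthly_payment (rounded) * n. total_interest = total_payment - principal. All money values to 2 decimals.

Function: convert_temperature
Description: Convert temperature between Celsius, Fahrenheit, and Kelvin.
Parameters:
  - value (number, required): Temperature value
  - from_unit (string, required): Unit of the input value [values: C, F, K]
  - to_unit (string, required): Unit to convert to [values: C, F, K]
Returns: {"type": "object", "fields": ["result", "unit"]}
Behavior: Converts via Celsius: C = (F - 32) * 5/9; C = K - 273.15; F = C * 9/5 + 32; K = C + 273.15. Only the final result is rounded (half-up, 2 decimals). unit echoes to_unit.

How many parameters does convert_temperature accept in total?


Parameters of convert_temperature: value (required), from_unit (required), to_unit (required)
Total:
3


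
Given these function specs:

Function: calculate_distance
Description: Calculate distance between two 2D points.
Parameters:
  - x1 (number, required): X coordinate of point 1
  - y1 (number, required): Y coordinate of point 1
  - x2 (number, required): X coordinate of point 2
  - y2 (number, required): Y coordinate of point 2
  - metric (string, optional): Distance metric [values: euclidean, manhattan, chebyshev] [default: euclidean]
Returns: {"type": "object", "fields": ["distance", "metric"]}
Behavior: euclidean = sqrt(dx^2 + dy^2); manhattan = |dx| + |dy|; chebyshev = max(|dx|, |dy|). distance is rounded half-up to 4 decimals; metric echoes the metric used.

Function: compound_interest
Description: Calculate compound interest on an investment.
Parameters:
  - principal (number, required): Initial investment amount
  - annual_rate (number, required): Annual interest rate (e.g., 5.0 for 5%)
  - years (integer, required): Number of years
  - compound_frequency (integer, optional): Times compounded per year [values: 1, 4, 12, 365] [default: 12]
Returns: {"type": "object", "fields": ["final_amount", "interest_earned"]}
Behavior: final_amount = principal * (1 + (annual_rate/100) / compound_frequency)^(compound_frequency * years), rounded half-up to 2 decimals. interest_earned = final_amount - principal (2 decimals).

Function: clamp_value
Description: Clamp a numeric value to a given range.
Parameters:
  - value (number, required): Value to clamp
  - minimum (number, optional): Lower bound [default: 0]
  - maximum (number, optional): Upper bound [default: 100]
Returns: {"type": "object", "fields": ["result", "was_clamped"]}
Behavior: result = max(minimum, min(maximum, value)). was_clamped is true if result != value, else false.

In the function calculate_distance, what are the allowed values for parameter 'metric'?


The calculate_distance spec declares:
  - metric (string, optional): Distance metric [values: euclidean, manhattan, chebyshev] [default: euclidean]
Allowed values:
euclidean, manhattan, chebyshev


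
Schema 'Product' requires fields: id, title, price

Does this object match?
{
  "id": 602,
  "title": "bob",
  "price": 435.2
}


Checking required fields... All present.
Valid - all required fields present


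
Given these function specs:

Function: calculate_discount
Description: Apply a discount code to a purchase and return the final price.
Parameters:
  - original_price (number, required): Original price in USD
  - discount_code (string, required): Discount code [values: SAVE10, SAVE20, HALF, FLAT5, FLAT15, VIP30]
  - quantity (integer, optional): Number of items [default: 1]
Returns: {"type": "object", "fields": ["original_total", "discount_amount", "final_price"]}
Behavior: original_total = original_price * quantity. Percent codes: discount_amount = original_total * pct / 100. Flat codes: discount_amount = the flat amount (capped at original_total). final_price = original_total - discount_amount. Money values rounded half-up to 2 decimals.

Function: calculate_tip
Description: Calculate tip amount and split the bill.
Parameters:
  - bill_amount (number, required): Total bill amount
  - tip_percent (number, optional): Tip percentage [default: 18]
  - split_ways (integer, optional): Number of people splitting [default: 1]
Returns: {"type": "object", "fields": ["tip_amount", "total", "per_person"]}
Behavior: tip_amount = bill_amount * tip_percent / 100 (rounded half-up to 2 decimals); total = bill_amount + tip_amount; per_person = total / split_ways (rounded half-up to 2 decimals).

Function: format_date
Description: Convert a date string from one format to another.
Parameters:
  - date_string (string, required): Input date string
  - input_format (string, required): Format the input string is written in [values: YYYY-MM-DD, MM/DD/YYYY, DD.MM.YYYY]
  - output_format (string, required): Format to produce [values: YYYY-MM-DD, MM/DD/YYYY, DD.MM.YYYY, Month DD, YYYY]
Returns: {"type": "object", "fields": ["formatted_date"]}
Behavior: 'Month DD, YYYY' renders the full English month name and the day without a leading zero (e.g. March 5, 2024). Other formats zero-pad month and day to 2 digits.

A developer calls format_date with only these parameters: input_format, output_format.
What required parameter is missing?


Required parameters: date_string, input_format, output_format
Provided: input_format, output_format
Missing: date_string
date_string


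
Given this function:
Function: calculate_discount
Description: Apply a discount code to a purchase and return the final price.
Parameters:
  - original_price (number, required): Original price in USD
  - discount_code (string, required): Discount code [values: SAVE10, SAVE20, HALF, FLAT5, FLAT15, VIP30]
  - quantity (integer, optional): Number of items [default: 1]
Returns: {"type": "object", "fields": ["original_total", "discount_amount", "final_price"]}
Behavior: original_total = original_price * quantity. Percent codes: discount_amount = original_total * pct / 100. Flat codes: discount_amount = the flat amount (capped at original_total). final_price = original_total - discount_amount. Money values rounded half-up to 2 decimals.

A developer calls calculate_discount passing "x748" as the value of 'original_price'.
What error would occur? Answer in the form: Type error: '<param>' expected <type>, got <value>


Spec: 'original_price' is declared as number; "x748" is a string.
Type error: 'original_price' expected number, got "x748"


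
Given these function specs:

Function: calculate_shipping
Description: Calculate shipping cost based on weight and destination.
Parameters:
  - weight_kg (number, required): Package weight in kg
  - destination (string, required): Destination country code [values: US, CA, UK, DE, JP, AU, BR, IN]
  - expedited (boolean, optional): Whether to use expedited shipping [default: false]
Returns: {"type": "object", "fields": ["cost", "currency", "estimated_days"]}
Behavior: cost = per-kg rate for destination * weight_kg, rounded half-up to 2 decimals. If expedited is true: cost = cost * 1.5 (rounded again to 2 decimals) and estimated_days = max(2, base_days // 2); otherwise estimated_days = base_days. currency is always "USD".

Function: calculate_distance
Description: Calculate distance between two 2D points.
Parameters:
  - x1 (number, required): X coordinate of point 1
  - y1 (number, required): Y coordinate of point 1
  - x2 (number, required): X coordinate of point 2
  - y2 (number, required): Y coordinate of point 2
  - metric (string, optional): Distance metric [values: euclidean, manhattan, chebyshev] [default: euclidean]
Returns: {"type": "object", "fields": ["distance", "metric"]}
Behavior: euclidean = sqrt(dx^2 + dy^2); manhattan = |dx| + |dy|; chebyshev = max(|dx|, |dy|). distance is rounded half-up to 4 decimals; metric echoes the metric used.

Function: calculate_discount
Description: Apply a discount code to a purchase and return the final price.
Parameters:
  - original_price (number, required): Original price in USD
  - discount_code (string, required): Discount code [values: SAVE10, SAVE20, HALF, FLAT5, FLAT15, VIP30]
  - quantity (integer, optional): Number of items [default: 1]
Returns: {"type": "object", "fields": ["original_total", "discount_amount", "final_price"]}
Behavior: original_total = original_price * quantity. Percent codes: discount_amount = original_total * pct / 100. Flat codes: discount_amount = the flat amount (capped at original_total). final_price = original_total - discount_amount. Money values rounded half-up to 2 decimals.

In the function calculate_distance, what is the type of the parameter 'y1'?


The calculate_distance spec declares:
  - y1 (number, required): Y coordinate of point 1
Type:
number


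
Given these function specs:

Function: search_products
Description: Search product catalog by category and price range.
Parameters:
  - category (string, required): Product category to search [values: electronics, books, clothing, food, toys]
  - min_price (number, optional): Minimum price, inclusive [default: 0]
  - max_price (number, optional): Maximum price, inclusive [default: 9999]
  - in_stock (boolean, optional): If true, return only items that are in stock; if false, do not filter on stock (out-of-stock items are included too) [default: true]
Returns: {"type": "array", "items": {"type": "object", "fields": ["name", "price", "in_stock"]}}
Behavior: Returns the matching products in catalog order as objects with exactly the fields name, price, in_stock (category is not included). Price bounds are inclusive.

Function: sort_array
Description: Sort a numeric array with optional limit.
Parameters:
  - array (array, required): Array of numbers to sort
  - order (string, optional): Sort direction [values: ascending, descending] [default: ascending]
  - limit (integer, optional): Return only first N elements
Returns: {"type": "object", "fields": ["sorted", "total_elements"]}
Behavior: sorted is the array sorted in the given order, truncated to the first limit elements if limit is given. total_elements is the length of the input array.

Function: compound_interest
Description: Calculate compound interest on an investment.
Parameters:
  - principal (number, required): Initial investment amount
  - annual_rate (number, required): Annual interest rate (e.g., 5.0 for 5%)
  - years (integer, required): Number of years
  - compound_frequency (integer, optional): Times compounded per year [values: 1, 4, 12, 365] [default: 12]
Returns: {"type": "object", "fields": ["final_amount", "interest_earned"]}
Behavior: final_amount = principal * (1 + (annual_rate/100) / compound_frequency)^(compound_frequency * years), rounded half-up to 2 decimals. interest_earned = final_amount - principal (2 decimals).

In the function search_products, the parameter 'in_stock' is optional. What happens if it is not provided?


The search_products spec declares:
  - in_stock (boolean, optional): If true, return only items that are in stock; if false, do not filter on stock (out-of-stock items are included too) [default: true]
It defaults to true


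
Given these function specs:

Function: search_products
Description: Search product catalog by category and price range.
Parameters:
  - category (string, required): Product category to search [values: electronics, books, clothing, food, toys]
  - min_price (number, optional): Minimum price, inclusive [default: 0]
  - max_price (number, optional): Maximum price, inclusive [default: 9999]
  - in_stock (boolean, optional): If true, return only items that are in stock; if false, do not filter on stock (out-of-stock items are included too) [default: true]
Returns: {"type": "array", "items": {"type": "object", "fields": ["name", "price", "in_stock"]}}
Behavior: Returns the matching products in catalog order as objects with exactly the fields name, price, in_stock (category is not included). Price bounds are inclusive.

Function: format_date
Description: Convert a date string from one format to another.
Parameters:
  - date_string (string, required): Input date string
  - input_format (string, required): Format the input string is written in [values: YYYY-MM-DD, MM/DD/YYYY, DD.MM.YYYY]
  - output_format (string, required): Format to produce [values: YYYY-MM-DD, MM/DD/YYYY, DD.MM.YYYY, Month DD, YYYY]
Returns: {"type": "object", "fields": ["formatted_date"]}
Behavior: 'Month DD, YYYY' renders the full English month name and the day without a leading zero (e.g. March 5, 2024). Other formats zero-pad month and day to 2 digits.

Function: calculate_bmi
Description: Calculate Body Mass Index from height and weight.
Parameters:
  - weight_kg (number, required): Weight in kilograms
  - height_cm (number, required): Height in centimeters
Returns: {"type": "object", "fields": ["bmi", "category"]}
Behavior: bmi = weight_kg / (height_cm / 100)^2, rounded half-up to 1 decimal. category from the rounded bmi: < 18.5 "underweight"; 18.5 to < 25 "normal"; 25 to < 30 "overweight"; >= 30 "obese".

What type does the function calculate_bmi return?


The calculate_bmi spec declares Returns: {"type": "object", "fields": ["bmi", "category"]}
Type:
object


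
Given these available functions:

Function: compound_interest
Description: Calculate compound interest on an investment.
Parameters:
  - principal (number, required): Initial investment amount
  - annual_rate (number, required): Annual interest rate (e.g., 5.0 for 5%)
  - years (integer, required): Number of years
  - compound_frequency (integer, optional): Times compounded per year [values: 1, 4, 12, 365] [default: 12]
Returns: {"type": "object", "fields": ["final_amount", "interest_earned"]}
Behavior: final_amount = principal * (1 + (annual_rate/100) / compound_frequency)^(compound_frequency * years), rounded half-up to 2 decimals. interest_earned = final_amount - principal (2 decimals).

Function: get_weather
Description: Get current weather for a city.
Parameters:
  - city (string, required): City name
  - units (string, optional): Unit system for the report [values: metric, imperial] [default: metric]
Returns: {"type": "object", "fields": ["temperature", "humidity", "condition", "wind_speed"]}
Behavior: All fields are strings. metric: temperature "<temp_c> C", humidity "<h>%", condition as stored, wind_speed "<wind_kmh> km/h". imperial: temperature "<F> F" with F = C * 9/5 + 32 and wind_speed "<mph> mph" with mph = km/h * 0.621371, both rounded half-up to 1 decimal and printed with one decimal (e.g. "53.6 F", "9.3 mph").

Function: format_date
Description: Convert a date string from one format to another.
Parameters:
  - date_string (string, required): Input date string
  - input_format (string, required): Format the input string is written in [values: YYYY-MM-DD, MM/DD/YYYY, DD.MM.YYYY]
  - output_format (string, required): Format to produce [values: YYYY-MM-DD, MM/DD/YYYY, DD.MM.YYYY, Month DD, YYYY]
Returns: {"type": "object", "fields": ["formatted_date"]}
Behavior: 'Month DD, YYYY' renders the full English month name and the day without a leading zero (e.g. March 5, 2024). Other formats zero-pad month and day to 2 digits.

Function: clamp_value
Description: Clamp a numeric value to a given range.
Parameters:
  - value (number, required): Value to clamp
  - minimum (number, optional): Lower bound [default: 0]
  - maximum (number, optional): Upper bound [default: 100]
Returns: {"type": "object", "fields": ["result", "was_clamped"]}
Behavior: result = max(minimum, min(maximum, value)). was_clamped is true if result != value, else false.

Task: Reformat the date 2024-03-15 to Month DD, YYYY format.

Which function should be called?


The task needs a function whose description is: Convert a date string from one format to another.
format_date


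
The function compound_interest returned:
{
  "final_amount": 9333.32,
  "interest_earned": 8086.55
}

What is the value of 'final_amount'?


9333.32
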